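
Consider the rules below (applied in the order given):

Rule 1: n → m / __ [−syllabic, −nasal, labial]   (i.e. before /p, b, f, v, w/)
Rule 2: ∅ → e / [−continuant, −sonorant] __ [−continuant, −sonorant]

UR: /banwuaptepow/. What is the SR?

Rule 1 (nasal place assimilation): /n/ precedes the labial consonant /w/, so it assimilates in place to [m]. /banwuaptepow/ → bamwuaptepow.
Rule 2 (stop-cluster e-epenthesis): /p/ and /t/ form a stop–stop cluster, so [e] is inserted between them. /bamwuaptepow/ → bamwuapetepow.

bamwuapetepow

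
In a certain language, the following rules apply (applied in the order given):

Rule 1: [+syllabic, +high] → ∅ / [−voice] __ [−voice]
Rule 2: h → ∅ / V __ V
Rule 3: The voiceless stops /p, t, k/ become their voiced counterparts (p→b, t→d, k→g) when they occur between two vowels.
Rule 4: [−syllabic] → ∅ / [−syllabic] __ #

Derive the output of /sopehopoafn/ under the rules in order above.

Rule 1 (high vowel syncope): no segment meets the environment; /sopehopoafn/ is unchanged.
Rule 2 (intervocalic h-deletion): /h/ occurs between vowels /e/ and /o/, so it deletes. /sopehopoafn/ → sopeopoafn.
Rule 3 (intervocalic voicing): /p/ is a voiceless stop between vowels /o/ and /e/, so it voices to [b]. /p/ is a voiceless stop between vowels /o/ and /o/, so it voices to [b]. /sopeopoafn/ → sobeoboafn.
Rule 4 (final cluster simplification): /n/ is the second consonant of a word-final cluster /fn/, so it deletes. /sobeoboafn/ → sobeoboaf.

sobeoboaf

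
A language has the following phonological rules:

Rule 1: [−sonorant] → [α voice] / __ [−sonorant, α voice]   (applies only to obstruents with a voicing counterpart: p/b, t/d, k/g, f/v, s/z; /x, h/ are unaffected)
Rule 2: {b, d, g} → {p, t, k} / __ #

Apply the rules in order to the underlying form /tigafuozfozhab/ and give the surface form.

tigafuosfoshap

Rule 1 (regressive voicing assimilation): /z/ precedes the voiceless obstruent /f/, so it devoices to [s] by assimilation. /z/ precedes the voiceless obstruent /h/, so it devoices to [s] by assimilation. /tigafuozfozhab/ → tigafuosfoshab.
Rule 2 (final devoicing): /b/ is a voiced stop in word-final position, so it devoices to [p]. /tigafuosfoshab/ → tigafuosfoshap.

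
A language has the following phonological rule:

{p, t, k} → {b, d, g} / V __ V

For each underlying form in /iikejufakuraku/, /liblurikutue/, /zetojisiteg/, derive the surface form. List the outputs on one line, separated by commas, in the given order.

/iikejufakuraku/: /k/ is a voiceless stop between vowels /i/ and /e/, so it voices to [g]. /k/ is a voiceless stop between vowels /a/ and /u/, so it voices to [g]. /k/ is a voiceless stop between vowels /a/ and /u/, so it voices to [g]. → [iigejufaguragu].
/liblurikutue/: /k/ is a voiceless stop between vowels /i/ and /u/, so it voices to [g]. /t/ is a voiceless stop between vowels /u/ and /u/, so it voices to [d]. → [liblurigudue].
/zetojisiteg/: /t/ is a voiceless stop between vowels /e/ and /o/, so it voices to [d]. /t/ is a voiceless stop between vowels /i/ and /e/, so it voices to [d]. → [zedojisideg].

iigejufaguragu, liblurigudue, zedojisideg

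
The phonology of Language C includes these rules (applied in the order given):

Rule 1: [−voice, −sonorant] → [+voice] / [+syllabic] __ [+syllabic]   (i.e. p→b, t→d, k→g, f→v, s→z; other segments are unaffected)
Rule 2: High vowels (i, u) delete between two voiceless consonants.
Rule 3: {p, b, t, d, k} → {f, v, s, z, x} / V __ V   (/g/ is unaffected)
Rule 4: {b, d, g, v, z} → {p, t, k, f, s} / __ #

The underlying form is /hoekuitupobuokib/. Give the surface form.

Rule 1 (intervocalic voicing): /k/ is a voiceless obstruent between vowels /e/ and /u/, so it voices to [g]. /t/ is a voiceless obstruent between vowels /i/ and /u/, so it voices to [d]. /p/ is a voiceless obstruent between vowels /u/ and /o/, so it voices to [b]. /k/ is a voiceless obstruent between vowels /o/ and /i/, so it voices to [g]. /hoekuitupobuokib/ → hoeguidubobuogib.
Rule 2 (high vowel syncope): no segment meets the environment; /hoeguidubobuogib/ is unchanged.
Rule 3 (intervocalic spirantization): /d/ is a stop between vowels /i/ and /u/, so it spirantizes to the fricative [z]. /b/ is a stop between vowels /u/ and /o/, so it spirantizes to the fricative [v]. /b/ is a stop between vowels /o/ and /u/, so it spirantizes to the fricative [v]. /hoeguidubobuogib/ → hoeguizuvovuogib.
Rule 4 (final devoicing): /b/ is a voiced obstruent in word-final position, so it devoices to [p]. /hoeguizuvovuogib/ → hoeguizuvovuogip.

hoeguizuvovuogip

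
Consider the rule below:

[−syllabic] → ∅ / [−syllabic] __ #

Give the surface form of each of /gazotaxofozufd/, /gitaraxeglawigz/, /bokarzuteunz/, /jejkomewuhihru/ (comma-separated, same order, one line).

/gazotaxofozufd/: /d/ is the second consonant of a word-final cluster /fd/, so it deletes. → [gazotaxofozuf].
/gitaraxeglawigz/: /z/ is the second consonant of a word-final cluster /gz/, so it deletes. → [gitaraxeglawig].
/bokarzuteunz/: /z/ is the second consonant of a word-final cluster /nz/, so it deletes. → [bokarzuteun].
/jejkomewuhihru/: the rule's environment is not met; surfaces unchanged as [jejkomewuhihru].

gazotaxofozuf, gitaraxeglawig, bokarzuteun, jejkomewuhihru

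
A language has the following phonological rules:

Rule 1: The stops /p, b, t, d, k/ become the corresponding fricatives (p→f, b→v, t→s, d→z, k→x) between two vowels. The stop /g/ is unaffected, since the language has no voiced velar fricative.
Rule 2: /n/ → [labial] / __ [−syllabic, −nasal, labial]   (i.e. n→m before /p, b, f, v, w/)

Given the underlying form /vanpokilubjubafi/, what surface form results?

vampoxilubjuvafi

Rule 1 (intervocalic spirantization): /k/ is a stop between vowels /o/ and /i/, so it spirantizes to the fricative [x]. /b/ is a stop between vowels /u/ and /a/, so it spirantizes to the fricative [v]. /vanpokilubjubafi/ → vanpoxilubjuvafi.
Rule 2 (nasal place assimilation): /n/ precedes the labial consonant /p/, so it assimilates in place to [m]. /vanpoxilubjuvafi/ → vampoxilubjuvafi.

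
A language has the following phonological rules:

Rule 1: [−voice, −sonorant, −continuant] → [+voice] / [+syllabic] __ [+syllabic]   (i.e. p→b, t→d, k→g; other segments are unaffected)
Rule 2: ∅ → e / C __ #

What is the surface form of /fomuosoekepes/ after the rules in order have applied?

fomuosoegebese

Rule 1 (intervocalic voicing): /k/ is a voiceless stop between vowels /e/ and /e/, so it voices to [g]. /p/ is a voiceless stop between vowels /e/ and /e/, so it voices to [b]. /fomuosoekepes/ → fomuosoegebes.
Rule 2 (final e-epenthesis): the form ends in the consonant /s/, so [e] is inserted word-finally. /fomuosoegebes/ → fomuosoegebese.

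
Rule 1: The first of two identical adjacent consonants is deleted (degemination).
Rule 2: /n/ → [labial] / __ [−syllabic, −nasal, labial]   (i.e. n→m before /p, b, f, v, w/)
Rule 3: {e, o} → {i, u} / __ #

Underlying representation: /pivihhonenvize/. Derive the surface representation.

Rule 1 (degemination): /hh/ is a geminate; the first /h/ deletes. /pivihhonenvize/ → pivihonenvize.
Rule 2 (nasal place assimilation): /n/ precedes the labial consonant /v/, so it assimilates in place to [m]. /pivihonenvize/ → pivihonemvize.
Rule 3 (final vowel raising): /e/ is a mid vowel in word-final position, so it raises to [i]. /pivihonemvize/ → pivihonemvizi.

pivihonemvizi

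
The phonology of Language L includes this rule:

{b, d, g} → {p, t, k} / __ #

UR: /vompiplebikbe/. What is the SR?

vompiplebikbe

No segment of /vompiplebikbe/ meets the structural description of the rule, so the form surfaces unchanged.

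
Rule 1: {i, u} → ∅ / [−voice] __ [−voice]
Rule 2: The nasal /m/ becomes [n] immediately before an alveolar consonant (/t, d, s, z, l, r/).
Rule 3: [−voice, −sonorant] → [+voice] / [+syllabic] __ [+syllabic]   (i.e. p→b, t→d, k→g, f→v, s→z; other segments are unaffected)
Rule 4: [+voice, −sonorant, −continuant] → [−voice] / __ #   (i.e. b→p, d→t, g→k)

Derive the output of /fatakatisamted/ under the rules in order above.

fadagatsantet

Rule 1 (high vowel syncope): /i/ is a high vowel flanked by voiceless consonants /t/ and /s/, so it deletes. /fatakatisamted/ → fatakatsamted.
Rule 2 (nasal place assimilation): /m/ precedes the alveolar consonant /t/, so it assimilates in place to [n]. /fatakatsamted/ → fatakatsanted.
Rule 3 (intervocalic voicing): /t/ is a voiceless obstruent between vowels /a/ and /a/, so it voices to [d]. /k/ is a voiceless obstruent between vowels /a/ and /a/, so it voices to [g]. /fatakatsanted/ → fadagatsanted.
Rule 4 (final devoicing): /d/ is a voiced stop in word-final position, so it devoices to [t]. /fadagatsanted/ → fadagatsantet.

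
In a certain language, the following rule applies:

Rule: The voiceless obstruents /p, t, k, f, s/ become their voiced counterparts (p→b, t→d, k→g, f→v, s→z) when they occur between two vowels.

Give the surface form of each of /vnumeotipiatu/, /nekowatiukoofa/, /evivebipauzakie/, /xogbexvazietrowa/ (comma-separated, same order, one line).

/vnumeotipiatu/: /t/ is a voiceless obstruent between vowels /o/ and /i/, so it voices to [d]. /p/ is a voiceless obstruent between vowels /i/ and /i/, so it voices to [b]. /t/ is a voiceless obstruent between vowels /a/ and /u/, so it voices to [d]. → [vnumeodibiadu].
/nekowatiukoofa/: /k/ is a voiceless obstruent between vowels /e/ and /o/, so it voices to [g]. /t/ is a voiceless obstruent between vowels /a/ and /i/, so it voices to [d]. /k/ is a voiceless obstruent between vowels /u/ and /o/, so it voices to [g]. /f/ is a voiceless obstruent between vowels /o/ and /a/, so it voices to [v]. → [negowadiugoova].
/evivebipauzakie/: /p/ is a voiceless obstruent between vowels /i/ and /a/, so it voices to [b]. /k/ is a voiceless obstruent between vowels /a/ and /i/, so it voices to [g]. → [evivebibauzagie].
/xogbexvazietrowa/: the rule's environment is not met; surfaces unchanged as [xogbexvazietrowa].

vnumeodibiadu, negowadiugoova, evivebibauzagie, xogbexvazietrowa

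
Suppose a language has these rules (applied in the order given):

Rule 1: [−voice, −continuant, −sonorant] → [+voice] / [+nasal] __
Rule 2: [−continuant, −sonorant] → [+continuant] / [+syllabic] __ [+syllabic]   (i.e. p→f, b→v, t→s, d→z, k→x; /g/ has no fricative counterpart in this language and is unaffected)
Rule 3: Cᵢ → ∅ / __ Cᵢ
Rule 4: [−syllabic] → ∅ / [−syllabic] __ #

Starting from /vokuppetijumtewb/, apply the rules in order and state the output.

voxupesijumdew

Rule 1 (post-nasal voicing): /t/ is a voiceless stop immediately after the nasal /m/, so it voices to [d]. /vokuppetijumtewb/ → vokuppetijumdewb.
Rule 2 (intervocalic spirantization): /k/ is a stop between vowels /o/ and /u/, so it spirantizes to the fricative [x]. /t/ is a stop between vowels /e/ and /i/, so it spirantizes to the fricative [s]. /vokuppetijumdewb/ → voxuppesijumdewb.
Rule 3 (degemination): /pp/ is a geminate; the first /p/ deletes. /voxuppesijumdewb/ → voxupesijumdewb.
Rule 4 (final cluster simplification): /b/ is the second consonant of a word-final cluster /wb/, so it deletes. /voxupesijumdewb/ → voxupesijumdew.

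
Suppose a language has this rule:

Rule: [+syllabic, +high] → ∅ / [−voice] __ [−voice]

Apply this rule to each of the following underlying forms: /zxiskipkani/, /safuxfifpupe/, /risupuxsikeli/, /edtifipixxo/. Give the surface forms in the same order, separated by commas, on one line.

zxskpkani, safxffppe, rispxskeli, edtfpxxo

/zxiskipkani/: /i/ is a high vowel flanked by voiceless consonants /x/ and /s/, so it deletes. /i/ is a high vowel flanked by voiceless consonants /k/ and /p/, so it deletes. → [zxskpkani].
/safuxfifpupe/: /u/ is a high vowel flanked by voiceless consonants /f/ and /x/, so it deletes. /i/ is a high vowel flanked by voiceless consonants /f/ and /f/, so it deletes. /u/ is a high vowel flanked by voiceless consonants /p/ and /p/, so it deletes. → [safxffppe].
/risupuxsikeli/: /u/ is a high vowel flanked by voiceless consonants /s/ and /p/, so it deletes. /u/ is a high vowel flanked by voiceless consonants /p/ and /x/, so it deletes. /i/ is a high vowel flanked by voiceless consonants /s/ and /k/, so it deletes. → [rispxskeli].
/edtifipixxo/: /i/ is a high vowel flanked by voiceless consonants /t/ and /f/, so it deletes. /i/ is a high vowel flanked by voiceless consonants /f/ and /p/, so it deletes. /i/ is a high vowel flanked by voiceless consonants /p/ and /x/, so it deletes. → [edtfpxxo].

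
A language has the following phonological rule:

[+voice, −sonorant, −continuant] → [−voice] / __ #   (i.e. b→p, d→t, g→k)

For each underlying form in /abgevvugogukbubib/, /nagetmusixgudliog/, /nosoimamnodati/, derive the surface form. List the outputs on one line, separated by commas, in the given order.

/abgevvugogukbubib/: /b/ is a voiced stop in word-final position, so it devoices to [p]. → [abgevvugogukbubip].
/nagetmusixgudliog/: /g/ is a voiced stop in word-final position, so it devoices to [k]. → [nagetmusixgudliok].
/nosoimamnodati/: the rule's environment is not met; surfaces unchanged as [nosoimamnodati].

abgevvugogukbubip, nagetmusixgudliok, nosoimamnodati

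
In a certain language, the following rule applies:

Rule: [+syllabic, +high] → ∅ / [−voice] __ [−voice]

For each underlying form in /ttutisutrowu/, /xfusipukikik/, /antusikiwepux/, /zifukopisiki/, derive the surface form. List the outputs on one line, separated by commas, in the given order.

tttstrowu, xfspkkk, antskiwepx, zifkopski

/ttutisutrowu/: /u/ is a high vowel flanked by voiceless consonants /t/ and /t/, so it deletes. /i/ is a high vowel flanked by voiceless consonants /t/ and /s/, so it deletes. /u/ is a high vowel flanked by voiceless consonants /s/ and /t/, so it deletes. → [tttstrowu].
/xfusipukikik/: /u/ is a high vowel flanked by voiceless consonants /f/ and /s/, so it deletes. /i/ is a high vowel flanked by voiceless consonants /s/ and /p/, so it deletes. /u/ is a high vowel flanked by voiceless consonants /p/ and /k/, so it deletes. /i/ is a high vowel flanked by voiceless consonants /k/ and /k/, so it deletes. /i/ is a high vowel flanked by voiceless consonants /k/ and /k/, so it deletes. → [xfspkkk].
/antusikiwepux/: /u/ is a high vowel flanked by voiceless consonants /t/ and /s/, so it deletes. /i/ is a high vowel flanked by voiceless consonants /s/ and /k/, so it deletes. /u/ is a high vowel flanked by voiceless consonants /p/ and /x/, so it deletes. → [antskiwepx].
/zifukopisiki/: /u/ is a high vowel flanked by voiceless consonants /f/ and /k/, so it deletes. /i/ is a high vowel flanked by voiceless consonants /p/ and /s/, so it deletes. /i/ is a high vowel flanked by voiceless consonants /s/ and /k/, so it deletes. → [zifkopski].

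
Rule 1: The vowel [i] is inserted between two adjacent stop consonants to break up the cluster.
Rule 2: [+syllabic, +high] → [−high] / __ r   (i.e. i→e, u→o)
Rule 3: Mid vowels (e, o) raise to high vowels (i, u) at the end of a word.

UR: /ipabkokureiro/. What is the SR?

ipabikokoreeru

Rule 1 (stop-cluster i-epenthesis): /b/ and /k/ form a stop–stop cluster, so [i] is inserted between them. /ipabkokureiro/ → ipabikokureiro.
Rule 2 (pre-rhotic lowering): /u/ is a high vowel immediately before /r/, so it lowers to [o]. /i/ is a high vowel immediately before /r/, so it lowers to [e]. /ipabikokureiro/ → ipabikokoreero.
Rule 3 (final vowel raising): /o/ is a mid vowel in word-final position, so it raises to [u]. /ipabikokoreero/ → ipabikokoreeru.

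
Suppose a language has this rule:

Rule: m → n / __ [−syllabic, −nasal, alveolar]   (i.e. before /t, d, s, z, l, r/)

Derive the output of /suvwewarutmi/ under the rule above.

suvwewarutmi

No segment of /suvwewarutmi/ meets the structural description of the rule, so the form surfaces unchanged.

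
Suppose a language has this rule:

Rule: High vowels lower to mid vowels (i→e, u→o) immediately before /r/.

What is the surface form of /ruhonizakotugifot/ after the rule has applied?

ruhonizakotugifot

No segment of /ruhonizakotugifot/ meets the structural description of the rule, so the form surfaces unchanged.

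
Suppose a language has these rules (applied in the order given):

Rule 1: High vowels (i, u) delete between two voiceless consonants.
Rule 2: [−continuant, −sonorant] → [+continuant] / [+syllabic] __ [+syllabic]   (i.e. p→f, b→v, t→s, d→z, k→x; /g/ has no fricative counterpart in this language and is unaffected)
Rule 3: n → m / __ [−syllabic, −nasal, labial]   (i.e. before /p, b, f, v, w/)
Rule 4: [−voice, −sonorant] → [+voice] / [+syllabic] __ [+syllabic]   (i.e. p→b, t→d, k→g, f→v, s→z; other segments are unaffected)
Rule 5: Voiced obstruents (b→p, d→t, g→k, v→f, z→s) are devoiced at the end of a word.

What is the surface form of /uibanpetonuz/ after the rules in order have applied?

Rule 1 (high vowel syncope): no segment meets the environment; /uibanpetonuz/ is unchanged.
Rule 2 (intervocalic spirantization): /b/ is a stop between vowels /i/ and /a/, so it spirantizes to the fricative [v]. /t/ is a stop between vowels /e/ and /o/, so it spirantizes to the fricative [s]. /uibanpetonuz/ → uivanpesonuz.
Rule 3 (nasal place assimilation): /n/ precedes the labial consonant /p/, so it assimilates in place to [m]. /uivanpesonuz/ → uivampesonuz.
Rule 4 (intervocalic voicing): /s/ is a voiceless obstruent between vowels /e/ and /o/, so it voices to [z]. /uivampesonuz/ → uivampezonuz.
Rule 5 (final devoicing): /z/ is a voiced obstruent in word-final position, so it devoices to [s]. /uivampezonuz/ → uivampezonus.

uivampezonus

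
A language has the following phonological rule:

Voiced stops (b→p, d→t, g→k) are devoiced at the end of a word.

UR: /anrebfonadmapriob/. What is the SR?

/b/ is a voiced stop in word-final position, so it devoices to [p].
The other instances of /b/, /d/ do not occur in the required environment and remain unchanged.
Surface form: [anrebfonadmapriop].

anrebfonadmapriop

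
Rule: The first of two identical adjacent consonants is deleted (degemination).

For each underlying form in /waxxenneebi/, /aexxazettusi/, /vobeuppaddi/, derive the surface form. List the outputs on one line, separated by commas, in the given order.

/waxxenneebi/: /xx/ is a geminate; the first /x/ deletes. /nn/ is a geminate; the first /n/ deletes. → [waxeneebi].
/aexxazettusi/: /xx/ is a geminate; the first /x/ deletes. /tt/ is a geminate; the first /t/ deletes. → [aexazetusi].
/vobeuppaddi/: /pp/ is a geminate; the first /p/ deletes. /dd/ is a geminate; the first /d/ deletes. → [vobeupadi].

waxeneebi, aexazetusi, vobeupadi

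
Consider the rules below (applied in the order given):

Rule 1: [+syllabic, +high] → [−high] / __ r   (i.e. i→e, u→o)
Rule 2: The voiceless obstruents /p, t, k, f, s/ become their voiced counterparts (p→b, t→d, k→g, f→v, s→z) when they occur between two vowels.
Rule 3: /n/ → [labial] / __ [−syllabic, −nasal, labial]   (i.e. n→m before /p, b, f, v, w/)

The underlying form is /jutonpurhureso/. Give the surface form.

Rule 1 (pre-rhotic lowering): /u/ is a high vowel immediately before /r/, so it lowers to [o]. /u/ is a high vowel immediately before /r/, so it lowers to [o]. /jutonpurhureso/ → jutonporhoreso.
Rule 2 (intervocalic voicing): /t/ is a voiceless obstruent between vowels /u/ and /o/, so it voices to [d]. /s/ is a voiceless obstruent between vowels /e/ and /o/, so it voices to [z]. /jutonporhoreso/ → judonporhorezo.
Rule 3 (nasal place assimilation): /n/ precedes the labial consonant /p/, so it assimilates in place to [m]. /judonporhorezo/ → judomporhorezo.

judomporhorezo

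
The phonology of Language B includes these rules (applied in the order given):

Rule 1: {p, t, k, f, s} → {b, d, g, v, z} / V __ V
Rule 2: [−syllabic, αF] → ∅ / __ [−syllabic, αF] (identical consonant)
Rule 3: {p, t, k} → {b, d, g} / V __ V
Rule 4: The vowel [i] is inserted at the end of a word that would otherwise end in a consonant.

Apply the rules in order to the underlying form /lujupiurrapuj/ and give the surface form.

lujubiurabuji

Rule 1 (intervocalic voicing): /p/ is a voiceless obstruent between vowels /u/ and /i/, so it voices to [b]. /p/ is a voiceless obstruent between vowels /a/ and /u/, so it voices to [b]. /lujupiurrapuj/ → lujubiurrabuj.
Rule 2 (degemination): /rr/ is a geminate; the first /r/ deletes. /lujubiurrabuj/ → lujubiurabuj.
Rule 3 (intervocalic voicing): no segment meets the environment; /lujubiurabuj/ is unchanged.
Rule 4 (final i-epenthesis): the form ends in the consonant /j/, so [i] is inserted word-finally. /lujubiurabuj/ → lujubiurabuji.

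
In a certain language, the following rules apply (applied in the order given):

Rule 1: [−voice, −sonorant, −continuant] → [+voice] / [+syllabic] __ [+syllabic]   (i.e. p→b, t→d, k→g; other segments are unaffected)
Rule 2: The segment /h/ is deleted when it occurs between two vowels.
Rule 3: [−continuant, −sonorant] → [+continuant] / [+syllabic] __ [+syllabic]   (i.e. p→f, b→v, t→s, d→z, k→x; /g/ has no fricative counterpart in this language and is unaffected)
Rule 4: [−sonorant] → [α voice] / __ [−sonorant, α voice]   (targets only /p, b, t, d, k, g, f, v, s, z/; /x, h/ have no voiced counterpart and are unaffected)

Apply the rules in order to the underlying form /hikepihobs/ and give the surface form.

higeviops

Rule 1 (intervocalic voicing): /k/ is a voiceless stop between vowels /i/ and /e/, so it voices to [g]. /p/ is a voiceless stop between vowels /e/ and /i/, so it voices to [b]. /hikepihobs/ → higebihobs.
Rule 2 (intervocalic h-deletion): /h/ occurs between vowels /i/ and /o/, so it deletes. /higebihobs/ → higebiobs.
Rule 3 (intervocalic spirantization): /b/ is a stop between vowels /e/ and /i/, so it spirantizes to the fricative [v]. /higebiobs/ → higeviobs.
Rule 4 (regressive voicing assimilation): /b/ precedes the voiceless obstruent /s/, so it devoices to [p] by assimilation. /higeviobs/ → higeviops.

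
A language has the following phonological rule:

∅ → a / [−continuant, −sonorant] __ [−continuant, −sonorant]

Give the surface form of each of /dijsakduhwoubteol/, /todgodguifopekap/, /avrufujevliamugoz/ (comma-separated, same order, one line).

/dijsakduhwoubteol/: /k/ and /d/ form a stop–stop cluster, so [a] is inserted between them. /b/ and /t/ form a stop–stop cluster, so [a] is inserted between them. → [dijsakaduhwoubateol].
/todgodguifopekap/: /d/ and /g/ form a stop–stop cluster, so [a] is inserted between them. /d/ and /g/ form a stop–stop cluster, so [a] is inserted between them. → [todagodaguifopekap].
/avrufujevliamugoz/: the rule's environment is not met; surfaces unchanged as [avrufujevliamugoz].

dijsakaduhwoubateol, todagodaguifopekap, avrufujevliamugoz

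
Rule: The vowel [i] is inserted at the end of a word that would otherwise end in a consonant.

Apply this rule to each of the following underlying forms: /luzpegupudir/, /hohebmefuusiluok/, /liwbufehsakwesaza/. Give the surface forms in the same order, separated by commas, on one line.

/luzpegupudir/: the form ends in the consonant /r/, so [i] is inserted word-finally. → [luzpegupudiri].
/hohebmefuusiluok/: the form ends in the consonant /k/, so [i] is inserted word-finally. → [hohebmefuusiluoki].
/liwbufehsakwesaza/: the rule's environment is not met; surfaces unchanged as [liwbufehsakwesaza].

luzpegupudiri, hohebmefuusiluoki, liwbufehsakwesaza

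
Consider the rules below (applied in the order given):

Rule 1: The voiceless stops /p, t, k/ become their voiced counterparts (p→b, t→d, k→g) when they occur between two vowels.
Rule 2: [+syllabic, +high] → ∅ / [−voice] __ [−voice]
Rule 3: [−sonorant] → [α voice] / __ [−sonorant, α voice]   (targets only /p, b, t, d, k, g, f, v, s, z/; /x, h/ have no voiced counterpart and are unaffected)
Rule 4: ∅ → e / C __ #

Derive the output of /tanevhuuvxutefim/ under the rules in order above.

tanefhuufxudefime

Rule 1 (intervocalic voicing): /t/ is a voiceless stop between vowels /u/ and /e/, so it voices to [d]. /tanevhuuvxutefim/ → tanevhuuvxudefim.
Rule 2 (high vowel syncope): no segment meets the environment; /tanevhuuvxudefim/ is unchanged.
Rule 3 (regressive voicing assimilation): /v/ precedes the voiceless obstruent /h/, so it devoices to [f] by assimilation. /v/ precedes the voiceless obstruent /x/, so it devoices to [f] by assimilation. /tanevhuuvxudefim/ → tanefhuufxudefim.
Rule 4 (final e-epenthesis): the form ends in the consonant /m/, so [e] is inserted word-finally. /tanefhuufxudefim/ → tanefhuufxudefime.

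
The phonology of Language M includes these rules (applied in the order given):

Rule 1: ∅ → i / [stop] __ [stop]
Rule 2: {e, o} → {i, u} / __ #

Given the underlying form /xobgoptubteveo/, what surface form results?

xobigopitubiteveu

Rule 1 (stop-cluster i-epenthesis): /b/ and /g/ form a stop–stop cluster, so [i] is inserted between them. /p/ and /t/ form a stop–stop cluster, so [i] is inserted between them. /b/ and /t/ form a stop–stop cluster, so [i] is inserted between them. /xobgoptubteveo/ → xobigopitubiteveo.
Rule 2 (final vowel raising): /o/ is a mid vowel in word-final position, so it raises to [u]. /xobigopitubiteveo/ → xobigopitubiteveu.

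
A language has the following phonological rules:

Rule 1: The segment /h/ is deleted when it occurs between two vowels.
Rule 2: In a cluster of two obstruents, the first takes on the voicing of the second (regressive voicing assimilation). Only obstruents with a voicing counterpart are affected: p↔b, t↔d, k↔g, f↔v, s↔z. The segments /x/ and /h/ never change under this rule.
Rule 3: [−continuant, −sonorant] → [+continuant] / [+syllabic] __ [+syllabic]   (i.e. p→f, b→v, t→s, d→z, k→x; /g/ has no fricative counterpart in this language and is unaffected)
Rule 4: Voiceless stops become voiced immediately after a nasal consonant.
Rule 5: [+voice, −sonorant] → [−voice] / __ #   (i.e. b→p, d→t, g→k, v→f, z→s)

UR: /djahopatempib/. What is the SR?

Rule 1 (intervocalic h-deletion): /h/ occurs between vowels /a/ and /o/, so it deletes. /djahopatempib/ → djaopatempib.
Rule 2 (regressive voicing assimilation): no segment meets the environment; /djaopatempib/ is unchanged.
Rule 3 (intervocalic spirantization): /p/ is a stop between vowels /o/ and /a/, so it spirantizes to the fricative [f]. /t/ is a stop between vowels /a/ and /e/, so it spirantizes to the fricative [s]. /djaopatempib/ → djaofasempib.
Rule 4 (post-nasal voicing): /p/ is a voiceless stop immediately after the nasal /m/, so it voices to [b]. /djaofasempib/ → djaofasembib.
Rule 5 (final devoicing): /b/ is a voiced obstruent in word-final position, so it devoices to [p]. /djaofasembib/ → djaofasembip.

djaofasembip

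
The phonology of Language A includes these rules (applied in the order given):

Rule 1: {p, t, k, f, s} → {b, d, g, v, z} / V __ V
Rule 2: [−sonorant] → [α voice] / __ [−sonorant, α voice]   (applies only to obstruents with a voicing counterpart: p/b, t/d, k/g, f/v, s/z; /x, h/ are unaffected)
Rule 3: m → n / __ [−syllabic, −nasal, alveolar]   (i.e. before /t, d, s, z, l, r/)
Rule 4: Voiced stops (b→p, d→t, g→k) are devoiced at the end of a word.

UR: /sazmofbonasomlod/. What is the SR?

Rule 1 (intervocalic voicing): /s/ is a voiceless obstruent between vowels /a/ and /o/, so it voices to [z]. /sazmofbonasomlod/ → sazmofbonazomlod.
Rule 2 (regressive voicing assimilation): /f/ precedes the voiced obstruent /b/, so it voices to [v] by assimilation. /sazmofbonazomlod/ → sazmovbonazomlod.
Rule 3 (nasal place assimilation): /m/ precedes the alveolar consonant /l/, so it assimilates in place to [n]. /sazmovbonazomlod/ → sazmovbonazonlod.
Rule 4 (final devoicing): /d/ is a voiced stop in word-final position, so it devoices to [t]. /sazmovbonazonlod/ → sazmovbonazonlot.

sazmovbonazonlot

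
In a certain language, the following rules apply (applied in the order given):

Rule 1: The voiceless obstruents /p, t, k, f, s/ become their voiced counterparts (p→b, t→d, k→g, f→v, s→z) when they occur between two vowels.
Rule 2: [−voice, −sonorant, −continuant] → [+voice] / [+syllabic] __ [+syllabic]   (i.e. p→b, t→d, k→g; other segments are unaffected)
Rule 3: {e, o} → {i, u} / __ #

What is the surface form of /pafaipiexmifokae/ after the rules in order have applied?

pavaibiexmivogai

Rule 1 (intervocalic voicing): /f/ is a voiceless obstruent between vowels /a/ and /a/, so it voices to [v]. /p/ is a voiceless obstruent between vowels /i/ and /i/, so it voices to [b]. /f/ is a voiceless obstruent between vowels /i/ and /o/, so it voices to [v]. /k/ is a voiceless obstruent between vowels /o/ and /a/, so it voices to [g]. /pafaipiexmifokae/ → pavaibiexmivogae.
Rule 2 (intervocalic voicing): no segment meets the environment; /pavaibiexmivogae/ is unchanged.
Rule 3 (final vowel raising): /e/ is a mid vowel in word-final position, so it raises to [i]. /pavaibiexmivogae/ → pavaibiexmivogai.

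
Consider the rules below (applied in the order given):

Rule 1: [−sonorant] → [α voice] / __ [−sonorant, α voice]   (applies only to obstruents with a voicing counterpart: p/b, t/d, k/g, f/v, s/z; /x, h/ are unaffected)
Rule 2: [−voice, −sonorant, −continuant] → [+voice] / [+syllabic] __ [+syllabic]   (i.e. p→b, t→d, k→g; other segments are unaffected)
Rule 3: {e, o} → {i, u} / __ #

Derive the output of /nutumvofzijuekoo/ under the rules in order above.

Rule 1 (regressive voicing assimilation): /f/ precedes the voiced obstruent /z/, so it voices to [v] by assimilation. /nutumvofzijuekoo/ → nutumvovzijuekoo.
Rule 2 (intervocalic voicing): /t/ is a voiceless stop between vowels /u/ and /u/, so it voices to [d]. /k/ is a voiceless stop between vowels /e/ and /o/, so it voices to [g]. /nutumvovzijuekoo/ → nudumvovzijuegoo.
Rule 3 (final vowel raising): /o/ is a mid vowel in word-final position, so it raises to [u]. /nudumvovzijuegoo/ → nudumvovzijuegou.

nudumvovzijuegou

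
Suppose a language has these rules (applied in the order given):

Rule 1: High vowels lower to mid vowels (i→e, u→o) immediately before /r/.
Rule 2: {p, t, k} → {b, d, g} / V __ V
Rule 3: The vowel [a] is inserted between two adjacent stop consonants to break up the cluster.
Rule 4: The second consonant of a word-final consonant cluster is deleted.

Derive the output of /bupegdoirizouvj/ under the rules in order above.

bubegadoerizouv

Rule 1 (pre-rhotic lowering): /i/ is a high vowel immediately before /r/, so it lowers to [e]. /bupegdoirizouvj/ → bupegdoerizouvj.
Rule 2 (intervocalic voicing): /p/ is a voiceless stop between vowels /u/ and /e/, so it voices to [b]. /bupegdoerizouvj/ → bubegdoerizouvj.
Rule 3 (stop-cluster a-epenthesis): /g/ and /d/ form a stop–stop cluster, so [a] is inserted between them. /bubegdoerizouvj/ → bubegadoerizouvj.
Rule 4 (final cluster simplification): /j/ is the second consonant of a word-final cluster /vj/, so it deletes. /bubegadoerizouvj/ → bubegadoerizouv.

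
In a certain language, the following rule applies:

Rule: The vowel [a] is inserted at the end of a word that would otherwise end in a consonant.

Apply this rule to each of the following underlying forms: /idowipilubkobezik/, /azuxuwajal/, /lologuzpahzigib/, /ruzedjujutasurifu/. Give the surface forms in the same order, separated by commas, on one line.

idowipilubkobezika, azuxuwajala, lologuzpahzigiba, ruzedjujutasurifu

/idowipilubkobezik/: the form ends in the consonant /k/, so [a] is inserted word-finally. → [idowipilubkobezika].
/azuxuwajal/: the form ends in the consonant /l/, so [a] is inserted word-finally. → [azuxuwajala].
/lologuzpahzigib/: the form ends in the consonant /b/, so [a] is inserted word-finally. → [lologuzpahzigiba].
/ruzedjujutasurifu/: the rule's environment is not met; surfaces unchanged as [ruzedjujutasurifu].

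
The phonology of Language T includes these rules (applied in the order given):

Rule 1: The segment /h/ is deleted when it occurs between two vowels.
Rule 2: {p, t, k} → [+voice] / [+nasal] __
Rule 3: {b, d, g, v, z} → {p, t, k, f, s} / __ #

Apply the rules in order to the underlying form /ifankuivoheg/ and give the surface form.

Rule 1 (intervocalic h-deletion): /h/ occurs between vowels /o/ and /e/, so it deletes. /ifankuivoheg/ → ifankuivoeg.
Rule 2 (post-nasal voicing): /k/ is a voiceless stop immediately after the nasal /n/, so it voices to [g]. /ifankuivoeg/ → ifanguivoeg.
Rule 3 (final devoicing): /g/ is a voiced obstruent in word-final position, so it devoices to [k]. /ifanguivoeg/ → ifanguivoek.

ifanguivoek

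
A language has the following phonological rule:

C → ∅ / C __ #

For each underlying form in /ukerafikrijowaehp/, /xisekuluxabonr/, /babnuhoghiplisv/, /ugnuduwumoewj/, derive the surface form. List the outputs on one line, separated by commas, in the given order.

/ukerafikrijowaehp/: /p/ is the second consonant of a word-final cluster /hp/, so it deletes. → [ukerafikrijowaeh].
/xisekuluxabonr/: /r/ is the second consonant of a word-final cluster /nr/, so it deletes. → [xisekuluxabon].
/babnuhoghiplisv/: /v/ is the second consonant of a word-final cluster /sv/, so it deletes. → [babnuhoghiplis].
/ugnuduwumoewj/: /j/ is the second consonant of a word-final cluster /wj/, so it deletes. → [ugnuduwumoew].

ukerafikrijowaeh, xisekuluxabon, babnuhoghiplis, ugnuduwumoew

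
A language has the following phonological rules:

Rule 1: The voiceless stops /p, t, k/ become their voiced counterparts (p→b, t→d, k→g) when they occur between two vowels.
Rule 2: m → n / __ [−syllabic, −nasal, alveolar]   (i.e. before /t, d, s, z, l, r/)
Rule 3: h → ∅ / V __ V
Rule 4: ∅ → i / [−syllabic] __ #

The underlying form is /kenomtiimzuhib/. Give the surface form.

Rule 1 (intervocalic voicing): no segment meets the environment; /kenomtiimzuhib/ is unchanged.
Rule 2 (nasal place assimilation): /m/ precedes the alveolar consonant /t/, so it assimilates in place to [n]. /m/ precedes the alveolar consonant /z/, so it assimilates in place to [n]. /kenomtiimzuhib/ → kenontiinzuhib.
Rule 3 (intervocalic h-deletion): /h/ occurs between vowels /u/ and /i/, so it deletes. /kenontiinzuhib/ → kenontiinzuib.
Rule 4 (final i-epenthesis): the form ends in the consonant /b/, so [i] is inserted word-finally. /kenontiinzuib/ → kenontiinzuibi.

kenontiinzuibi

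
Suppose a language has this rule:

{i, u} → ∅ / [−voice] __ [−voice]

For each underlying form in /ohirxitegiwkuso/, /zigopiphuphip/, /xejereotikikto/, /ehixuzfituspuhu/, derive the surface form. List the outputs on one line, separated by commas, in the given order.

ohirxtegiwkso, zigopphphp, xejereotkkto, ehxuzftsphu

/ohirxitegiwkuso/: /i/ is a high vowel flanked by voiceless consonants /x/ and /t/, so it deletes. /u/ is a high vowel flanked by voiceless consonants /k/ and /s/, so it deletes. → [ohirxtegiwkso].
/zigopiphuphip/: /i/ is a high vowel flanked by voiceless consonants /p/ and /p/, so it deletes. /u/ is a high vowel flanked by voiceless consonants /h/ and /p/, so it deletes. /i/ is a high vowel flanked by voiceless consonants /h/ and /p/, so it deletes. → [zigopphphp].
/xejereotikikto/: /i/ is a high vowel flanked by voiceless consonants /t/ and /k/, so it deletes. /i/ is a high vowel flanked by voiceless consonants /k/ and /k/, so it deletes. → [xejereotkkto].
/ehixuzfituspuhu/: /i/ is a high vowel flanked by voiceless consonants /h/ and /x/, so it deletes. /i/ is a high vowel flanked by voiceless consonants /f/ and /t/, so it deletes. /u/ is a high vowel flanked by voiceless consonants /t/ and /s/, so it deletes. /u/ is a high vowel flanked by voiceless consonants /p/ and /h/, so it deletes. → [ehxuzftsphu].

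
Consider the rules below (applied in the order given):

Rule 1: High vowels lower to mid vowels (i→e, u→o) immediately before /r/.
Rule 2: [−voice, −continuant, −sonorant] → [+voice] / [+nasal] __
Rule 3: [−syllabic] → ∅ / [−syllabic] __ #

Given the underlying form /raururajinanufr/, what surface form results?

Rule 1 (pre-rhotic lowering): /u/ is a high vowel immediately before /r/, so it lowers to [o]. /u/ is a high vowel immediately before /r/, so it lowers to [o]. /raururajinanufr/ → raororajinanufr.
Rule 2 (post-nasal voicing): no segment meets the environment; /raororajinanufr/ is unchanged.
Rule 3 (final cluster simplification): /r/ is the second consonant of a word-final cluster /fr/, so it deletes. /raororajinanufr/ → raororajinanuf.

raororajinanuf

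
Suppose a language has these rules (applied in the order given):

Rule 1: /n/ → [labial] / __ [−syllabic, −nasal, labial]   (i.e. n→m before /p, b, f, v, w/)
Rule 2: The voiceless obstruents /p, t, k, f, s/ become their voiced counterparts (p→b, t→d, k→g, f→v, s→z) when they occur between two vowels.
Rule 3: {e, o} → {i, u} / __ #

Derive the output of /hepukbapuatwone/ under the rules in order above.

Rule 1 (nasal place assimilation): no segment meets the environment; /hepukbapuatwone/ is unchanged.
Rule 2 (intervocalic voicing): /p/ is a voiceless obstruent between vowels /e/ and /u/, so it voices to [b]. /p/ is a voiceless obstruent between vowels /a/ and /u/, so it voices to [b]. /hepukbapuatwone/ → hebukbabuatwone.
Rule 3 (final vowel raising): /e/ is a mid vowel in word-final position, so it raises to [i]. /hebukbabuatwone/ → hebukbabuatwoni.

hebukbabuatwoni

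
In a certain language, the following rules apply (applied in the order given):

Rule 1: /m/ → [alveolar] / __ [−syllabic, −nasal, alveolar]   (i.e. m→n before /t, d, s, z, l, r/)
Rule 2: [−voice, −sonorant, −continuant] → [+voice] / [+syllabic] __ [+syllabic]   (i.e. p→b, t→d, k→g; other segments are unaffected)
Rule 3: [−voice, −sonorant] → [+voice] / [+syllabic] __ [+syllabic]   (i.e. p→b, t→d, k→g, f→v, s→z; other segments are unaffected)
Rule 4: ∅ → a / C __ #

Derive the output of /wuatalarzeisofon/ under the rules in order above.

Rule 1 (nasal place assimilation): no segment meets the environment; /wuatalarzeisofon/ is unchanged.
Rule 2 (intervocalic voicing): /t/ is a voiceless stop between vowels /a/ and /a/, so it voices to [d]. /wuatalarzeisofon/ → wuadalarzeisofon.
Rule 3 (intervocalic voicing): /s/ is a voiceless obstruent between vowels /i/ and /o/, so it voices to [z]. /f/ is a voiceless obstruent between vowels /o/ and /o/, so it voices to [v]. /wuadalarzeisofon/ → wuadalarzeizovon.
Rule 4 (final a-epenthesis): the form ends in the consonant /n/, so [a] is inserted word-finally. /wuadalarzeizovon/ → wuadalarzeizovona.

wuadalarzeizovona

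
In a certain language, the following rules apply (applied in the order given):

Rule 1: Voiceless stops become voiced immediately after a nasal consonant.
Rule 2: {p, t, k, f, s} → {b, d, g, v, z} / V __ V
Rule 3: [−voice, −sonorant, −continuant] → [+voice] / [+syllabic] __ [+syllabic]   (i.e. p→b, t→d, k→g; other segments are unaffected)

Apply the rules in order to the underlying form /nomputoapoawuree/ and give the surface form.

nombudoaboawuree

Rule 1 (post-nasal voicing): /p/ is a voiceless stop immediately after the nasal /m/, so it voices to [b]. /nomputoapoawuree/ → nombutoapoawuree.
Rule 2 (intervocalic voicing): /t/ is a voiceless obstruent between vowels /u/ and /o/, so it voices to [d]. /p/ is a voiceless obstruent between vowels /a/ and /o/, so it voices to [b]. /nombutoapoawuree/ → nombudoaboawuree.
Rule 3 (intervocalic voicing): no segment meets the environment; /nombudoaboawuree/ is unchanged.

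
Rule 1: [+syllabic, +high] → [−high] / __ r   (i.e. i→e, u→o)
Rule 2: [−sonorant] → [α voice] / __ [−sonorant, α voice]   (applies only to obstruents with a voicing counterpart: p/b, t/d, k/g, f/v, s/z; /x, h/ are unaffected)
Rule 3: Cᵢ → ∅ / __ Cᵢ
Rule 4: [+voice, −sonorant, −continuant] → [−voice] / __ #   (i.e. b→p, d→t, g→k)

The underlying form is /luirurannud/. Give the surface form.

lueroranut

Rule 1 (pre-rhotic lowering): /i/ is a high vowel immediately before /r/, so it lowers to [e]. /u/ is a high vowel immediately before /r/, so it lowers to [o]. /luirurannud/ → luerorannud.
Rule 2 (regressive voicing assimilation): no segment meets the environment; /luerorannud/ is unchanged.
Rule 3 (degemination): /nn/ is a geminate; the first /n/ deletes. /luerorannud/ → lueroranud.
Rule 4 (final devoicing): /d/ is a voiced stop in word-final position, so it devoices to [t]. /lueroranud/ → lueroranut.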